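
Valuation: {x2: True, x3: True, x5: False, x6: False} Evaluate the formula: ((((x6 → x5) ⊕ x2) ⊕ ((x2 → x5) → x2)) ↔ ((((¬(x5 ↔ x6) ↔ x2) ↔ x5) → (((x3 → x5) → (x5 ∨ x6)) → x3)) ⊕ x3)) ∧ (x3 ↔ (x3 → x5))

False

x6 → x5 = False → False = True
(x6 → x5) ⊕ x2 = True ⊕ True = False
x2 → x5 = True → False = False
(x2 → x5) → x2 = False → True = True
((x6 → x5) ⊕ x2) ⊕ ((x2 → x5) → x2) = False ⊕ True = True
x5 ↔ x6 = False ↔ False = True
¬(x5 ↔ x6) = ¬True = False
¬(x5 ↔ x6) ↔ x2 = False ↔ True = False
(¬(x5 ↔ x6) ↔ x2) ↔ x5 = False ↔ False = True
x3 → x5 = True → False = False
x5 ∨ x6 = False ∨ False = False
(x3 → x5) → (x5 ∨ x6) = False → False = True
((x3 → x5) → (x5 ∨ x6)) → x3 = True → True = True
((¬(x5 ↔ x6) ↔ x2) ↔ x5) → (((x3 → x5) → (x5 ∨ x6)) → x3) = True → True = True
(((¬(x5 ↔ x6) ↔ x2) ↔ x5) → (((x3 → x5) → (x5 ∨ x6)) → x3)) ⊕ x3 = True ⊕ True = False
(((x6 → x5) ⊕ x2) ⊕ ((x2 → x5) → x2)) ↔ ((((¬(x5 ↔ x6) ↔ x2) ↔ x5) → (((x3 → x5) → (x5 ∨ x6)) → x3)) ⊕ x3) = True ↔ False = False
x3 → x5 = True → False = False
x3 ↔ (x3 → x5) = True ↔ False = False
((((x6 → x5) ⊕ x2) ⊕ ((x2 → x5) → x2)) ↔ ((((¬(x5 ↔ x6) ↔ x2) ↔ x5) → (((x3 → x5) → (x5 ∨ x6)) → x3)) ⊕ x3)) ∧ (x3 ↔ (x3 → x5)) = False ∧ False = False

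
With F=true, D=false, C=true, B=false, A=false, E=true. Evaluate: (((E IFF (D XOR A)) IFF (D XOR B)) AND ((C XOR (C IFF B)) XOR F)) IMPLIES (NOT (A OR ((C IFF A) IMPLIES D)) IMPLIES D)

D XOR A = false XOR false = false
E IFF (D XOR A) = true IFF false = false
D XOR B = false XOR false = false
(E IFF (D XOR A)) IFF (D XOR B) = false IFF false = true
C IFF B = true IFF false = false
C XOR (C IFF B) = true XOR false = true
(C XOR (C IFF B)) XOR F = true XOR true = false
((E IFF (D XOR A)) IFF (D XOR B)) AND ((C XOR (C IFF B)) XOR F) = true AND false = false
C IFF A = true IFF false = false
(C IFF A) IMPLIES D = false IMPLIES false = true
A OR ((C IFF A) IMPLIES D) = false OR true = true
NOT (A OR ((C IFF A) IMPLIES D)) = NOT true = false
NOT (A OR ((C IFF A) IMPLIES D)) IMPLIES D = false IMPLIES false = true
(((E IFF (D XOR A)) IFF (D XOR B)) AND ((C XOR (C IFF B)) XOR F)) IMPLIES (NOT (A OR ((C IFF A) IMPLIES D)) IMPLIES D) = false IMPLIES true = true

true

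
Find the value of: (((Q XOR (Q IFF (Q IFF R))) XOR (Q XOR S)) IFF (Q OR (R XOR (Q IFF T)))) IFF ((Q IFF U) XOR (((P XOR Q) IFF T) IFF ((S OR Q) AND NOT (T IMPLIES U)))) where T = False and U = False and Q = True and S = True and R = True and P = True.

True

Q IFF R = True IFF True = True
Q IFF (Q IFF R) = True IFF True = True
Q XOR (Q IFF (Q IFF R)) = True XOR True = False
Q XOR S = True XOR True = False
(Q XOR (Q IFF (Q IFF R))) XOR (Q XOR S) = False XOR False = False
Q IFF T = True IFF False = False
R XOR (Q IFF T) = True XOR False = True
Q OR (R XOR (Q IFF T)) = True OR True = True
((Q XOR (Q IFF (Q IFF R))) XOR (Q XOR S)) IFF (Q OR (R XOR (Q IFF T))) = False IFF True = False
Q IFF U = True IFF False = False
P XOR Q = True XOR True = False
(P XOR Q) IFF T = False IFF False = True
S OR Q = True OR True = True
T IMPLIES U = False IMPLIES False = True
NOT (T IMPLIES U) = NOT True = False
(S OR Q) AND NOT (T IMPLIES U) = True AND False = False
((P XOR Q) IFF T) IFF ((S OR Q) AND NOT (T IMPLIES U)) = True IFF False = False
(Q IFF U) XOR (((P XOR Q) IFF T) IFF ((S OR Q) AND NOT (T IMPLIES U))) = False XOR False = False
(((Q XOR (Q IFF (Q IFF R))) XOR (Q XOR S)) IFF (Q OR (R XOR (Q IFF T)))) IFF ((Q IFF U) XOR (((P XOR Q) IFF T) IFF ((S OR Q) AND NOT (T IMPLIES U)))) = False IFF False = True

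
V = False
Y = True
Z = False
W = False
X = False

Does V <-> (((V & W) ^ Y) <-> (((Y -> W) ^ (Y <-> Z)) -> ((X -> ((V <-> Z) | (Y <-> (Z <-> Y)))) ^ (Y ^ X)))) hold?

False

V & W = False & False = False
(V & W) ^ Y = False ^ True = True
Y -> W = True -> False = False
Y <-> Z = True <-> False = False
(Y -> W) ^ (Y <-> Z) = False ^ False = False
V <-> Z = False <-> False = True
Z <-> Y = False <-> True = False
Y <-> (Z <-> Y) = True <-> False = False
(V <-> Z) | (Y <-> (Z <-> Y)) = True | False = True
X -> ((V <-> Z) | (Y <-> (Z <-> Y))) = False -> True = True
Y ^ X = True ^ False = True
(X -> ((V <-> Z) | (Y <-> (Z <-> Y)))) ^ (Y ^ X) = True ^ True = False
((Y -> W) ^ (Y <-> Z)) -> ((X -> ((V <-> Z) | (Y <-> (Z <-> Y)))) ^ (Y ^ X)) = False -> False = True
((V & W) ^ Y) <-> (((Y -> W) ^ (Y <-> Z)) -> ((X -> ((V <-> Z) | (Y <-> (Z <-> Y)))) ^ (Y ^ X))) = True <-> True = True
V <-> (((V & W) ^ Y) <-> (((Y -> W) ^ (Y <-> Z)) -> ((X -> ((V <-> Z) | (Y <-> (Z <-> Y)))) ^ (Y ^ X)))) = False <-> True = False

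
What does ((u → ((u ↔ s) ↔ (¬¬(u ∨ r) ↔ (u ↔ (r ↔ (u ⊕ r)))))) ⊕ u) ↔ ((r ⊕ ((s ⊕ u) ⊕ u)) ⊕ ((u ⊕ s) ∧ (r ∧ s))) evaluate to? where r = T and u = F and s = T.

Substituting r=T, u=F, s=T:
u ↔ s = F ↔ T = F
u ∨ r = F ∨ T = T
¬(u ∨ r) = ¬T = F
¬¬(u ∨ r) = ¬F = T
u ⊕ r = F ⊕ T = T
r ↔ (u ⊕ r) = T ↔ T = T
u ↔ (r ↔ (u ⊕ r)) = F ↔ T = F
¬¬(u ∨ r) ↔ (u ↔ (r ↔ (u ⊕ r))) = T ↔ F = F
(u ↔ s) ↔ (¬¬(u ∨ r) ↔ (u ↔ (r ↔ (u ⊕ r)))) = F ↔ F = T
u → ((u ↔ s) ↔ (¬¬(u ∨ r) ↔ (u ↔ (r ↔ (u ⊕ r))))) = F → T = T
(u → ((u ↔ s) ↔ (¬¬(u ∨ r) ↔ (u ↔ (r ↔ (u ⊕ r)))))) ⊕ u = T ⊕ F = T
s ⊕ u = T ⊕ F = T
(s ⊕ u) ⊕ u = T ⊕ F = T
r ⊕ ((s ⊕ u) ⊕ u) = T ⊕ T = F
u ⊕ s = F ⊕ T = T
r ∧ s = T ∧ T = T
(u ⊕ s) ∧ (r ∧ s) = T ∧ T = T
(r ⊕ ((s ⊕ u) ⊕ u)) ⊕ ((u ⊕ s) ∧ (r ∧ s)) = F ⊕ T = T
((u → ((u ↔ s) ↔ (¬¬(u ∨ r) ↔ (u ↔ (r ↔ (u ⊕ r)))))) ⊕ u) ↔ ((r ⊕ ((s ⊕ u) ⊕ u)) ⊕ ((u ⊕ s) ∧ (r ∧ s))) = T ↔ T = T

T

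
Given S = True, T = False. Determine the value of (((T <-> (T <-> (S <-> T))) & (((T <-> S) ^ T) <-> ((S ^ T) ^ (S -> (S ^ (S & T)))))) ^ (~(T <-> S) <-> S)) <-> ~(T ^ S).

S <-> T = True <-> False = False
T <-> (S <-> T) = False <-> False = True
T <-> (T <-> (S <-> T)) = False <-> True = False
T <-> S = False <-> True = False
(T <-> S) ^ T = False ^ False = False
S ^ T = True ^ False = True
S & T = True & False = False
S ^ (S & T) = True ^ False = True
S -> (S ^ (S & T)) = True -> True = True
(S ^ T) ^ (S -> (S ^ (S & T))) = True ^ True = False
((T <-> S) ^ T) <-> ((S ^ T) ^ (S -> (S ^ (S & T)))) = False <-> False = True
(T <-> (T <-> (S <-> T))) & (((T <-> S) ^ T) <-> ((S ^ T) ^ (S -> (S ^ (S & T))))) = False & True = False
T <-> S = False <-> True = False
~(T <-> S) = ~False = True
~(T <-> S) <-> S = True <-> True = True
((T <-> (T <-> (S <-> T))) & (((T <-> S) ^ T) <-> ((S ^ T) ^ (S -> (S ^ (S & T)))))) ^ (~(T <-> S) <-> S) = False ^ True = True
T ^ S = False ^ True = True
~(T ^ S) = ~True = False
(((T <-> (T <-> (S <-> T))) & (((T <-> S) ^ T) <-> ((S ^ T) ^ (S -> (S ^ (S & T)))))) ^ (~(T <-> S) <-> S)) <-> ~(T ^ S) = True <-> False = False

False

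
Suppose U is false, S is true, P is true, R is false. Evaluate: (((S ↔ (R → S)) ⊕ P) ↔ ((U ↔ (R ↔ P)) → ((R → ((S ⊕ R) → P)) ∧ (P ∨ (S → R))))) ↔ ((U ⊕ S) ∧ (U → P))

F

Substituting U=F, S=T, P=T, R=F:
R → S = F → T = T
S ↔ (R → S) = T ↔ T = T
(S ↔ (R → S)) ⊕ P = T ⊕ T = F
R ↔ P = F ↔ T = F
U ↔ (R ↔ P) = F ↔ F = T
S ⊕ R = T ⊕ F = T
(S ⊕ R) → P = T → T = T
R → ((S ⊕ R) → P) = F → T = T
S → R = T → F = F
P ∨ (S → R) = T ∨ F = T
(R → ((S ⊕ R) → P)) ∧ (P ∨ (S → R)) = T ∧ T = T
(U ↔ (R ↔ P)) → ((R → ((S ⊕ R) → P)) ∧ (P ∨ (S → R))) = T → T = T
((S ↔ (R → S)) ⊕ P) ↔ ((U ↔ (R ↔ P)) → ((R → ((S ⊕ R) → P)) ∧ (P ∨ (S → R)))) = F ↔ T = F
U ⊕ S = F ⊕ T = T
U → P = F → T = T
(U ⊕ S) ∧ (U → P) = T ∧ T = T
(((S ↔ (R → S)) ⊕ P) ↔ ((U ↔ (R ↔ P)) → ((R → ((S ⊕ R) → P)) ∧ (P ∨ (S → R))))) ↔ ((U ⊕ S) ∧ (U → P)) = F ↔ T = F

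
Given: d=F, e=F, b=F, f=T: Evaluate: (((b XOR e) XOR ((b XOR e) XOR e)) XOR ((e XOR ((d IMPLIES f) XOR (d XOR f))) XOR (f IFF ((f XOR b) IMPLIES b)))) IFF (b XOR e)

b XOR e = F XOR F = F
b XOR e = F XOR F = F
(b XOR e) XOR e = F XOR F = F
(b XOR e) XOR ((b XOR e) XOR e) = F XOR F = F
d IMPLIES f = F IMPLIES T = T
d XOR f = F XOR T = T
(d IMPLIES f) XOR (d XOR f) = T XOR T = F
e XOR ((d IMPLIES f) XOR (d XOR f)) = F XOR F = F
f XOR b = T XOR F = T
(f XOR b) IMPLIES b = T IMPLIES F = F
f IFF ((f XOR b) IMPLIES b) = T IFF F = F
(e XOR ((d IMPLIES f) XOR (d XOR f))) XOR (f IFF ((f XOR b) IMPLIES b)) = F XOR F = F
((b XOR e) XOR ((b XOR e) XOR e)) XOR ((e XOR ((d IMPLIES f) XOR (d XOR f))) XOR (f IFF ((f XOR b) IMPLIES b))) = F XOR F = F
b XOR e = F XOR F = F
(((b XOR e) XOR ((b XOR e) XOR e)) XOR ((e XOR ((d IMPLIES f) XOR (d XOR f))) XOR (f IFF ((f XOR b) IMPLIES b)))) IFF (b XOR e) = F IFF F = T

T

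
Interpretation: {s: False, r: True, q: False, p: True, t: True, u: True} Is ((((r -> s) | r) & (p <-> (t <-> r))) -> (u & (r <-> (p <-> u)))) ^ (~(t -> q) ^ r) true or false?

r -> s = True -> False = False
(r -> s) | r = False | True = True
t <-> r = True <-> True = True
p <-> (t <-> r) = True <-> True = True
((r -> s) | r) & (p <-> (t <-> r)) = True & True = True
p <-> u = True <-> True = True
r <-> (p <-> u) = True <-> True = True
u & (r <-> (p <-> u)) = True & True = True
(((r -> s) | r) & (p <-> (t <-> r))) -> (u & (r <-> (p <-> u))) = True -> True = True
t -> q = True -> False = False
~(t -> q) = ~False = True
~(t -> q) ^ r = True ^ True = False
((((r -> s) | r) & (p <-> (t <-> r))) -> (u & (r <-> (p <-> u)))) ^ (~(t -> q) ^ r) = True ^ False = True

True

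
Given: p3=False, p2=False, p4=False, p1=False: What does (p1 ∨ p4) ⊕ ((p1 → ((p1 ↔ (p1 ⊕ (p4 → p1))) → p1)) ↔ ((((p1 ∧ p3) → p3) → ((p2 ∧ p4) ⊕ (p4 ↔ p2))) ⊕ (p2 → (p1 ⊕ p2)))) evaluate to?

p1 ∨ p4 = False ∨ False = False
p4 → p1 = False → False = True
p1 ⊕ (p4 → p1) = False ⊕ True = True
p1 ↔ (p1 ⊕ (p4 → p1)) = False ↔ True = False
(p1 ↔ (p1 ⊕ (p4 → p1))) → p1 = False → False = True
p1 → ((p1 ↔ (p1 ⊕ (p4 → p1))) → p1) = False → True = True
p1 ∧ p3 = False ∧ False = False
(p1 ∧ p3) → p3 = False → False = True
p2 ∧ p4 = False ∧ False = False
p4 ↔ p2 = False ↔ False = True
(p2 ∧ p4) ⊕ (p4 ↔ p2) = False ⊕ True = True
((p1 ∧ p3) → p3) → ((p2 ∧ p4) ⊕ (p4 ↔ p2)) = True → True = True
p1 ⊕ p2 = False ⊕ False = False
p2 → (p1 ⊕ p2) = False → False = True
(((p1 ∧ p3) → p3) → ((p2 ∧ p4) ⊕ (p4 ↔ p2))) ⊕ (p2 → (p1 ⊕ p2)) = True ⊕ True = False
(p1 → ((p1 ↔ (p1 ⊕ (p4 → p1))) → p1)) ↔ ((((p1 ∧ p3) → p3) → ((p2 ∧ p4) ⊕ (p4 ↔ p2))) ⊕ (p2 → (p1 ⊕ p2))) = True ↔ False = False
(p1 ∨ p4) ⊕ ((p1 → ((p1 ↔ (p1 ⊕ (p4 → p1))) → p1)) ↔ ((((p1 ∧ p3) → p3) → ((p2 ∧ p4) ⊕ (p4 ↔ p2))) ⊕ (p2 → (p1 ⊕ p2)))) = False ⊕ False = False

False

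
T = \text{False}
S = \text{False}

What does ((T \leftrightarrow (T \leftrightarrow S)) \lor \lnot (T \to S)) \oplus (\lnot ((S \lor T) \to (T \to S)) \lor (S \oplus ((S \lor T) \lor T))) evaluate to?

\text{False}

T \leftrightarrow S = \text{False} \leftrightarrow \text{False} = \text{True}
T \leftrightarrow (T \leftrightarrow S) = \text{False} \leftrightarrow \text{True} = \text{False}
T \to S = \text{False} \to \text{False} = \text{True}
\lnot (T \to S) = \lnot \text{True} = \text{False}
(T \leftrightarrow (T \leftrightarrow S)) \lor \lnot (T \to S) = \text{False} \lor \text{False} = \text{False}
S \lor T = \text{False} \lor \text{False} = \text{False}
T \to S = \text{False} \to \text{False} = \text{True}
(S \lor T) \to (T \to S) = \text{False} \to \text{True} = \text{True}
\lnot ((S \lor T) \to (T \to S)) = \lnot \text{True} = \text{False}
S \lor T = \text{False} \lor \text{False} = \text{False}
(S \lor T) \lor T = \text{False} \lor \text{False} = \text{False}
S \oplus ((S \lor T) \lor T) = \text{False} \oplus \text{False} = \text{False}
\lnot ((S \lor T) \to (T \to S)) \lor (S \oplus ((S \lor T) \lor T)) = \text{False} \lor \text{False} = \text{False}
((T \leftrightarrow (T \leftrightarrow S)) \lor \lnot (T \to S)) \oplus (\lnot ((S \lor T) \to (T \to S)) \lor (S \oplus ((S \lor T) \lor T))) = \text{False} \oplus \text{False} = \text{False}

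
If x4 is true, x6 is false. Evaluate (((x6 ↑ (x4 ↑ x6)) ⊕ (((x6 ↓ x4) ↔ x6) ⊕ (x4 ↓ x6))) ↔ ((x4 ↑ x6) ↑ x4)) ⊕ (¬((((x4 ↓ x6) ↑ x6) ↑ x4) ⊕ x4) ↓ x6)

False

x4 ↑ x6 = True ↑ False = True
x6 ↑ (x4 ↑ x6) = False ↑ True = True
x6 ↓ x4 = False ↓ True = False
(x6 ↓ x4) ↔ x6 = False ↔ False = True
x4 ↓ x6 = True ↓ False = False
((x6 ↓ x4) ↔ x6) ⊕ (x4 ↓ x6) = True ⊕ False = True
(x6 ↑ (x4 ↑ x6)) ⊕ (((x6 ↓ x4) ↔ x6) ⊕ (x4 ↓ x6)) = True ⊕ True = False
x4 ↑ x6 = True ↑ False = True
(x4 ↑ x6) ↑ x4 = True ↑ True = False
((x6 ↑ (x4 ↑ x6)) ⊕ (((x6 ↓ x4) ↔ x6) ⊕ (x4 ↓ x6))) ↔ ((x4 ↑ x6) ↑ x4) = False ↔ False = True
x4 ↓ x6 = True ↓ False = False
(x4 ↓ x6) ↑ x6 = False ↑ False = True
((x4 ↓ x6) ↑ x6) ↑ x4 = True ↑ True = False
(((x4 ↓ x6) ↑ x6) ↑ x4) ⊕ x4 = False ⊕ True = True
¬((((x4 ↓ x6) ↑ x6) ↑ x4) ⊕ x4) = ¬True = False
¬((((x4 ↓ x6) ↑ x6) ↑ x4) ⊕ x4) ↓ x6 = False ↓ False = True
(((x6 ↑ (x4 ↑ x6)) ⊕ (((x6 ↓ x4) ↔ x6) ⊕ (x4 ↓ x6))) ↔ ((x4 ↑ x6) ↑ x4)) ⊕ (¬((((x4 ↓ x6) ↑ x6) ↑ x4) ⊕ x4) ↓ x6) = True ⊕ True = False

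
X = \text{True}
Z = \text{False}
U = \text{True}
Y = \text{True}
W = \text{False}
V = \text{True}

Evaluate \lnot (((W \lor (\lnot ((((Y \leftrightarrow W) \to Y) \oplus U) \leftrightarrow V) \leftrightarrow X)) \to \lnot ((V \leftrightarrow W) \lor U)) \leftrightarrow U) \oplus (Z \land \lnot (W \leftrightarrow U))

Y \leftrightarrow W = \text{True} \leftrightarrow \text{False} = \text{False}
(Y \leftrightarrow W) \to Y = \text{False} \to \text{True} = \text{True}
((Y \leftrightarrow W) \to Y) \oplus U = \text{True} \oplus \text{True} = \text{False}
(((Y \leftrightarrow W) \to Y) \oplus U) \leftrightarrow V = \text{False} \leftrightarrow \text{True} = \text{False}
\lnot ((((Y \leftrightarrow W) \to Y) \oplus U) \leftrightarrow V) = \lnot \text{False} = \text{True}
\lnot ((((Y \leftrightarrow W) \to Y) \oplus U) \leftrightarrow V) \leftrightarrow X = \text{True} \leftrightarrow \text{True} = \text{True}
W \lor (\lnot ((((Y \leftrightarrow W) \to Y) \oplus U) \leftrightarrow V) \leftrightarrow X) = \text{False} \lor \text{True} = \text{True}
V \leftrightarrow W = \text{True} \leftrightarrow \text{False} = \text{False}
(V \leftrightarrow W) \lor U = \text{False} \lor \text{True} = \text{True}
\lnot ((V \leftrightarrow W) \lor U) = \lnot \text{True} = \text{False}
(W \lor (\lnot ((((Y \leftrightarrow W) \to Y) \oplus U) \leftrightarrow V) \leftrightarrow X)) \to \lnot ((V \leftrightarrow W) \lor U) = \text{True} \to \text{False} = \text{False}
((W \lor (\lnot ((((Y \leftrightarrow W) \to Y) \oplus U) \leftrightarrow V) \leftrightarrow X)) \to \lnot ((V \leftrightarrow W) \lor U)) \leftrightarrow U = \text{False} \leftrightarrow \text{True} = \text{False}
\lnot (((W \lor (\lnot ((((Y \leftrightarrow W) \to Y) \oplus U) \leftrightarrow V) \leftrightarrow X)) \to \lnot ((V \leftrightarrow W) \lor U)) \leftrightarrow U) = \lnot \text{False} = \text{True}
W \leftrightarrow U = \text{False} \leftrightarrow \text{True} = \text{False}
\lnot (W \leftrightarrow U) = \lnot \text{False} = \text{True}
Z \land \lnot (W \leftrightarrow U) = \text{False} \land \text{True} = \text{False}
\lnot (((W \lor (\lnot ((((Y \leftrightarrow W) \to Y) \oplus U) \leftrightarrow V) \leftrightarrow X)) \to \lnot ((V \leftrightarrow W) \lor U)) \leftrightarrow U) \oplus (Z \land \lnot (W \leftrightarrow U)) = \text{True} \oplus \text{False} = \text{True}

\text{True}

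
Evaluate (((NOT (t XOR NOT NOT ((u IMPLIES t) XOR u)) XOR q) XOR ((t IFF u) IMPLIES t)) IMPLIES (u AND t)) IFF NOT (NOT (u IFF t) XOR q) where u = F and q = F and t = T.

Substituting u=F, q=F, t=T:
u IMPLIES t = F IMPLIES T = T
(u IMPLIES t) XOR u = T XOR F = T
NOT ((u IMPLIES t) XOR u) = NOT T = F
NOT NOT ((u IMPLIES t) XOR u) = NOT F = T
t XOR NOT NOT ((u IMPLIES t) XOR u) = T XOR T = F
NOT (t XOR NOT NOT ((u IMPLIES t) XOR u)) = NOT F = T
NOT (t XOR NOT NOT ((u IMPLIES t) XOR u)) XOR q = T XOR F = T
t IFF u = T IFF F = F
(t IFF u) IMPLIES t = F IMPLIES T = T
(NOT (t XOR NOT NOT ((u IMPLIES t) XOR u)) XOR q) XOR ((t IFF u) IMPLIES t) = T XOR T = F
u AND t = F AND T = F
((NOT (t XOR NOT NOT ((u IMPLIES t) XOR u)) XOR q) XOR ((t IFF u) IMPLIES t)) IMPLIES (u AND t) = F IMPLIES F = T
u IFF t = F IFF T = F
NOT (u IFF t) = NOT F = T
NOT (u IFF t) XOR q = T XOR F = T
NOT (NOT (u IFF t) XOR q) = NOT T = F
(((NOT (t XOR NOT NOT ((u IMPLIES t) XOR u)) XOR q) XOR ((t IFF u) IMPLIES t)) IMPLIES (u AND t)) IFF NOT (NOT (u IFF t) XOR q) = T IFF F = F

F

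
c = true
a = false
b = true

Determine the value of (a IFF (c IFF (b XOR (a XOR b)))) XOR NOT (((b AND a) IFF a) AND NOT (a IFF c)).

a XOR b = false XOR true = true
b XOR (a XOR b) = true XOR true = false
c IFF (b XOR (a XOR b)) = true IFF false = false
a IFF (c IFF (b XOR (a XOR b))) = false IFF false = true
b AND a = true AND false = false
(b AND a) IFF a = false IFF false = true
a IFF c = false IFF true = false
NOT (a IFF c) = NOT false = true
((b AND a) IFF a) AND NOT (a IFF c) = true AND true = true
NOT (((b AND a) IFF a) AND NOT (a IFF c)) = NOT true = false
(a IFF (c IFF (b XOR (a XOR b)))) XOR NOT (((b AND a) IFF a) AND NOT (a IFF c)) = true XOR false = true

true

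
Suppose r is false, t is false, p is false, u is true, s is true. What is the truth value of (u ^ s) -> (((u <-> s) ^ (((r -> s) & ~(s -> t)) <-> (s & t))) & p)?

u ^ s = T ^ T = F
u <-> s = T <-> T = T
r -> s = F -> T = T
s -> t = T -> F = F
~(s -> t) = ~F = T
(r -> s) & ~(s -> t) = T & T = T
s & t = T & F = F
((r -> s) & ~(s -> t)) <-> (s & t) = T <-> F = F
(u <-> s) ^ (((r -> s) & ~(s -> t)) <-> (s & t)) = T ^ F = T
((u <-> s) ^ (((r -> s) & ~(s -> t)) <-> (s & t))) & p = T & F = F
(u ^ s) -> (((u <-> s) ^ (((r -> s) & ~(s -> t)) <-> (s & t))) & p) = F -> F = T

T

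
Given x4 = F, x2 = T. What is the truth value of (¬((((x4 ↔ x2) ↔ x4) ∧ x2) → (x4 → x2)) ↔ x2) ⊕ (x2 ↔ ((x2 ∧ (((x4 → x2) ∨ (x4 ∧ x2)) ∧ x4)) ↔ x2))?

x4 ↔ x2 = F ↔ T = F
(x4 ↔ x2) ↔ x4 = F ↔ F = T
((x4 ↔ x2) ↔ x4) ∧ x2 = T ∧ T = T
x4 → x2 = F → T = T
(((x4 ↔ x2) ↔ x4) ∧ x2) → (x4 → x2) = T → T = T
¬((((x4 ↔ x2) ↔ x4) ∧ x2) → (x4 → x2)) = ¬T = F
¬((((x4 ↔ x2) ↔ x4) ∧ x2) → (x4 → x2)) ↔ x2 = F ↔ T = F
x4 → x2 = F → T = T
x4 ∧ x2 = F ∧ T = F
(x4 → x2) ∨ (x4 ∧ x2) = T ∨ F = T
((x4 → x2) ∨ (x4 ∧ x2)) ∧ x4 = T ∧ F = F
x2 ∧ (((x4 → x2) ∨ (x4 ∧ x2)) ∧ x4) = T ∧ F = F
(x2 ∧ (((x4 → x2) ∨ (x4 ∧ x2)) ∧ x4)) ↔ x2 = F ↔ T = F
x2 ↔ ((x2 ∧ (((x4 → x2) ∨ (x4 ∧ x2)) ∧ x4)) ↔ x2) = T ↔ F = F
(¬((((x4 ↔ x2) ↔ x4) ∧ x2) → (x4 → x2)) ↔ x2) ⊕ (x2 ↔ ((x2 ∧ (((x4 → x2) ∨ (x4 ∧ x2)) ∧ x4)) ↔ x2)) = F ⊕ F = F

F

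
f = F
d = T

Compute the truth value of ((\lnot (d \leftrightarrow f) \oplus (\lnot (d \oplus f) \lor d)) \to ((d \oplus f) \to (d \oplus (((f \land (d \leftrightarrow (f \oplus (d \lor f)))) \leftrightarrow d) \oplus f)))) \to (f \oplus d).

d \leftrightarrow f = T \leftrightarrow F = F
\lnot (d \leftrightarrow f) = \lnot F = T
d \oplus f = T \oplus F = T
\lnot (d \oplus f) = \lnot T = F
\lnot (d \oplus f) \lor d = F \lor T = T
\lnot (d \leftrightarrow f) \oplus (\lnot (d \oplus f) \lor d) = T \oplus T = F
d \oplus f = T \oplus F = T
d \lor f = T \lor F = T
f \oplus (d \lor f) = F \oplus T = T
d \leftrightarrow (f \oplus (d \lor f)) = T \leftrightarrow T = T
f \land (d \leftrightarrow (f \oplus (d \lor f))) = F \land T = F
(f \land (d \leftrightarrow (f \oplus (d \lor f)))) \leftrightarrow d = F \leftrightarrow T = F
((f \land (d \leftrightarrow (f \oplus (d \lor f)))) \leftrightarrow d) \oplus f = F \oplus F = F
d \oplus (((f \land (d \leftrightarrow (f \oplus (d \lor f)))) \leftrightarrow d) \oplus f) = T \oplus F = T
(d \oplus f) \to (d \oplus (((f \land (d \leftrightarrow (f \oplus (d \lor f)))) \leftrightarrow d) \oplus f)) = T \to T = T
(\lnot (d \leftrightarrow f) \oplus (\lnot (d \oplus f) \lor d)) \to ((d \oplus f) \to (d \oplus (((f \land (d \leftrightarrow (f \oplus (d \lor f)))) \leftrightarrow d) \oplus f))) = F \to T = T
f \oplus d = F \oplus T = T
((\lnot (d \leftrightarrow f) \oplus (\lnot (d \oplus f) \lor d)) \to ((d \oplus f) \to (d \oplus (((f \land (d \leftrightarrow (f \oplus (d \lor f)))) \leftrightarrow d) \oplus f)))) \to (f \oplus d) = T \to T = T

T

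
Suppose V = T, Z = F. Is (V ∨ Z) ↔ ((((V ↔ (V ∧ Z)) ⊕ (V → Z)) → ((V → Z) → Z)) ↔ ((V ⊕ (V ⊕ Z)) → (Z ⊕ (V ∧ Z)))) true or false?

V ∨ Z = T ∨ F = T
V ∧ Z = T ∧ F = F
V ↔ (V ∧ Z) = T ↔ F = F
V → Z = T → F = F
(V ↔ (V ∧ Z)) ⊕ (V → Z) = F ⊕ F = F
V → Z = T → F = F
(V → Z) → Z = F → F = T
((V ↔ (V ∧ Z)) ⊕ (V → Z)) → ((V → Z) → Z) = F → T = T
V ⊕ Z = T ⊕ F = T
V ⊕ (V ⊕ Z) = T ⊕ T = F
V ∧ Z = T ∧ F = F
Z ⊕ (V ∧ Z) = F ⊕ F = F
(V ⊕ (V ⊕ Z)) → (Z ⊕ (V ∧ Z)) = F → F = T
(((V ↔ (V ∧ Z)) ⊕ (V → Z)) → ((V → Z) → Z)) ↔ ((V ⊕ (V ⊕ Z)) → (Z ⊕ (V ∧ Z))) = T ↔ T = T
(V ∨ Z) ↔ ((((V ↔ (V ∧ Z)) ⊕ (V → Z)) → ((V → Z) → Z)) ↔ ((V ⊕ (V ⊕ Z)) → (Z ⊕ (V ∧ Z)))) = T ↔ T = T

T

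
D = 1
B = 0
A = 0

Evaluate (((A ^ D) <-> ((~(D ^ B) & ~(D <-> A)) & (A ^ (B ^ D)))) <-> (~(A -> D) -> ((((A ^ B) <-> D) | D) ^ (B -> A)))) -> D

A ^ D = 0 ^ 1 = 1
D ^ B = 1 ^ 0 = 1
~(D ^ B) = ~1 = 0
D <-> A = 1 <-> 0 = 0
~(D <-> A) = ~0 = 1
~(D ^ B) & ~(D <-> A) = 0 & 1 = 0
B ^ D = 0 ^ 1 = 1
A ^ (B ^ D) = 0 ^ 1 = 1
(~(D ^ B) & ~(D <-> A)) & (A ^ (B ^ D)) = 0 & 1 = 0
(A ^ D) <-> ((~(D ^ B) & ~(D <-> A)) & (A ^ (B ^ D))) = 1 <-> 0 = 0
A -> D = 0 -> 1 = 1
~(A -> D) = ~1 = 0
A ^ B = 0 ^ 0 = 0
(A ^ B) <-> D = 0 <-> 1 = 0
((A ^ B) <-> D) | D = 0 | 1 = 1
B -> A = 0 -> 0 = 1
(((A ^ B) <-> D) | D) ^ (B -> A) = 1 ^ 1 = 0
~(A -> D) -> ((((A ^ B) <-> D) | D) ^ (B -> A)) = 0 -> 0 = 1
((A ^ D) <-> ((~(D ^ B) & ~(D <-> A)) & (A ^ (B ^ D)))) <-> (~(A -> D) -> ((((A ^ B) <-> D) | D) ^ (B -> A))) = 0 <-> 1 = 0
(((A ^ D) <-> ((~(D ^ B) & ~(D <-> A)) & (A ^ (B ^ D)))) <-> (~(A -> D) -> ((((A ^ B) <-> D) | D) ^ (B -> A)))) -> D = 0 -> 1 = 1

1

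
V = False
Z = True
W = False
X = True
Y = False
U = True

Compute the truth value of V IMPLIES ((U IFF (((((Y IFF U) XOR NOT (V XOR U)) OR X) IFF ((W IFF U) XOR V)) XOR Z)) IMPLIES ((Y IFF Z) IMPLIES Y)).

True

Y IFF U = False IFF True = False
V XOR U = False XOR True = True
NOT (V XOR U) = NOT True = False
(Y IFF U) XOR NOT (V XOR U) = False XOR False = False
((Y IFF U) XOR NOT (V XOR U)) OR X = False OR True = True
W IFF U = False IFF True = False
(W IFF U) XOR V = False XOR False = False
(((Y IFF U) XOR NOT (V XOR U)) OR X) IFF ((W IFF U) XOR V) = True IFF False = False
((((Y IFF U) XOR NOT (V XOR U)) OR X) IFF ((W IFF U) XOR V)) XOR Z = False XOR True = True
U IFF (((((Y IFF U) XOR NOT (V XOR U)) OR X) IFF ((W IFF U) XOR V)) XOR Z) = True IFF True = True
Y IFF Z = False IFF True = False
(Y IFF Z) IMPLIES Y = False IMPLIES False = True
(U IFF (((((Y IFF U) XOR NOT (V XOR U)) OR X) IFF ((W IFF U) XOR V)) XOR Z)) IMPLIES ((Y IFF Z) IMPLIES Y) = True IMPLIES True = True
V IMPLIES ((U IFF (((((Y IFF U) XOR NOT (V XOR U)) OR X) IFF ((W IFF U) XOR V)) XOR Z)) IMPLIES ((Y IFF Z) IMPLIES Y)) = False IMPLIES True = True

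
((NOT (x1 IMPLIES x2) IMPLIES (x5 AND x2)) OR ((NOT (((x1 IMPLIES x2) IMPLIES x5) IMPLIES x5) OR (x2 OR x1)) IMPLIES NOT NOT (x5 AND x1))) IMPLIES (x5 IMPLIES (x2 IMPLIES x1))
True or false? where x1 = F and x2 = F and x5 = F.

T

Substituting x1=F, x2=F, x5=F:
x1 IMPLIES x2 = F IMPLIES F = T
NOT (x1 IMPLIES x2) = NOT T = F
x5 AND x2 = F AND F = F
NOT (x1 IMPLIES x2) IMPLIES (x5 AND x2) = F IMPLIES F = T
x1 IMPLIES x2 = F IMPLIES F = T
(x1 IMPLIES x2) IMPLIES x5 = T IMPLIES F = F
((x1 IMPLIES x2) IMPLIES x5) IMPLIES x5 = F IMPLIES F = T
NOT (((x1 IMPLIES x2) IMPLIES x5) IMPLIES x5) = NOT T = F
x2 OR x1 = F OR F = F
NOT (((x1 IMPLIES x2) IMPLIES x5) IMPLIES x5) OR (x2 OR x1) = F OR F = F
x5 AND x1 = F AND F = F
NOT (x5 AND x1) = NOT F = T
NOT NOT (x5 AND x1) = NOT T = F
(NOT (((x1 IMPLIES x2) IMPLIES x5) IMPLIES x5) OR (x2 OR x1)) IMPLIES NOT NOT (x5 AND x1) = F IMPLIES F = T
(NOT (x1 IMPLIES x2) IMPLIES (x5 AND x2)) OR ((NOT (((x1 IMPLIES x2) IMPLIES x5) IMPLIES x5) OR (x2 OR x1)) IMPLIES NOT NOT (x5 AND x1)) = T OR T = T
x2 IMPLIES x1 = F IMPLIES F = T
x5 IMPLIES (x2 IMPLIES x1) = F IMPLIES T = T
((NOT (x1 IMPLIES x2) IMPLIES (x5 AND x2)) OR ((NOT (((x1 IMPLIES x2) IMPLIES x5) IMPLIES x5) OR (x2 OR x1)) IMPLIES NOT NOT (x5 AND x1))) IMPLIES (x5 IMPLIES (x2 IMPLIES x1)) = T IMPLIES T = T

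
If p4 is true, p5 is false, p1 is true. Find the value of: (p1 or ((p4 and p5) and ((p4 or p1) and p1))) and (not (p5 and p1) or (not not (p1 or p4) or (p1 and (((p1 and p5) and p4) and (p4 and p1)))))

p4 and p5 = True and False = False
p4 or p1 = True or True = True
(p4 or p1) and p1 = True and True = True
(p4 and p5) and ((p4 or p1) and p1) = False and True = False
p1 or ((p4 and p5) and ((p4 or p1) and p1)) = True or False = True
p5 and p1 = False and True = False
not (p5 and p1) = not False = True
p1 or p4 = True or True = True
not (p1 or p4) = not True = False
not not (p1 or p4) = not False = True
p1 and p5 = True and False = False
(p1 and p5) and p4 = False and True = False
p4 and p1 = True and True = True
((p1 and p5) and p4) and (p4 and p1) = False and True = False
p1 and (((p1 and p5) and p4) and (p4 and p1)) = True and False = False
not not (p1 or p4) or (p1 and (((p1 and p5) and p4) and (p4 and p1))) = True or False = True
not (p5 and p1) or (not not (p1 or p4) or (p1 and (((p1 and p5) and p4) and (p4 and p1)))) = True or True = True
(p1 or ((p4 and p5) and ((p4 or p1) and p1))) and (not (p5 and p1) or (not not (p1 or p4) or (p1 and (((p1 and p5) and p4) and (p4 and p1))))) = True and True = True

True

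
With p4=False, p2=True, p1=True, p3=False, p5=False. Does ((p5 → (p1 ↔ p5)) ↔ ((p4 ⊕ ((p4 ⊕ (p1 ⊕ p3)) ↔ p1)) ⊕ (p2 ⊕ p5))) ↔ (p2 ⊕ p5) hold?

p1 ↔ p5 = True ↔ False = False
p5 → (p1 ↔ p5) = False → False = True
p1 ⊕ p3 = True ⊕ False = True
p4 ⊕ (p1 ⊕ p3) = False ⊕ True = True
(p4 ⊕ (p1 ⊕ p3)) ↔ p1 = True ↔ True = True
p4 ⊕ ((p4 ⊕ (p1 ⊕ p3)) ↔ p1) = False ⊕ True = True
p2 ⊕ p5 = True ⊕ False = True
(p4 ⊕ ((p4 ⊕ (p1 ⊕ p3)) ↔ p1)) ⊕ (p2 ⊕ p5) = True ⊕ True = False
(p5 → (p1 ↔ p5)) ↔ ((p4 ⊕ ((p4 ⊕ (p1 ⊕ p3)) ↔ p1)) ⊕ (p2 ⊕ p5)) = True ↔ False = False
p2 ⊕ p5 = True ⊕ False = True
((p5 → (p1 ↔ p5)) ↔ ((p4 ⊕ ((p4 ⊕ (p1 ⊕ p3)) ↔ p1)) ⊕ (p2 ⊕ p5))) ↔ (p2 ⊕ p5) = False ↔ True = False

False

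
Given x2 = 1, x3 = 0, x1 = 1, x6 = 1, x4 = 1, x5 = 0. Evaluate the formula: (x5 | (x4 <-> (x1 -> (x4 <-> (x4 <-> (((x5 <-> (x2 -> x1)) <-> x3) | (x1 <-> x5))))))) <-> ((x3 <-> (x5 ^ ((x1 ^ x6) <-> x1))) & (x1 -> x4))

x2 -> x1 = 1 -> 1 = 1
x5 <-> (x2 -> x1) = 0 <-> 1 = 0
(x5 <-> (x2 -> x1)) <-> x3 = 0 <-> 0 = 1
x1 <-> x5 = 1 <-> 0 = 0
((x5 <-> (x2 -> x1)) <-> x3) | (x1 <-> x5) = 1 | 0 = 1
x4 <-> (((x5 <-> (x2 -> x1)) <-> x3) | (x1 <-> x5)) = 1 <-> 1 = 1
x4 <-> (x4 <-> (((x5 <-> (x2 -> x1)) <-> x3) | (x1 <-> x5))) = 1 <-> 1 = 1
x1 -> (x4 <-> (x4 <-> (((x5 <-> (x2 -> x1)) <-> x3) | (x1 <-> x5)))) = 1 -> 1 = 1
x4 <-> (x1 -> (x4 <-> (x4 <-> (((x5 <-> (x2 -> x1)) <-> x3) | (x1 <-> x5))))) = 1 <-> 1 = 1
x5 | (x4 <-> (x1 -> (x4 <-> (x4 <-> (((x5 <-> (x2 -> x1)) <-> x3) | (x1 <-> x5)))))) = 0 | 1 = 1
x1 ^ x6 = 1 ^ 1 = 0
(x1 ^ x6) <-> x1 = 0 <-> 1 = 0
x5 ^ ((x1 ^ x6) <-> x1) = 0 ^ 0 = 0
x3 <-> (x5 ^ ((x1 ^ x6) <-> x1)) = 0 <-> 0 = 1
x1 -> x4 = 1 -> 1 = 1
(x3 <-> (x5 ^ ((x1 ^ x6) <-> x1))) & (x1 -> x4) = 1 & 1 = 1
(x5 | (x4 <-> (x1 -> (x4 <-> (x4 <-> (((x5 <-> (x2 -> x1)) <-> x3) | (x1 <-> x5))))))) <-> ((x3 <-> (x5 ^ ((x1 ^ x6) <-> x1))) & (x1 -> x4)) = 1 <-> 1 = 1

1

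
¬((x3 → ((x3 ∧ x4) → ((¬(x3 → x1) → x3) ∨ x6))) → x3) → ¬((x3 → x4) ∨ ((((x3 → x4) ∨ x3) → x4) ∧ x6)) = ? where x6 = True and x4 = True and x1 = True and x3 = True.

True

x3 ∧ x4 = True ∧ True = True
x3 → x1 = True → True = True
¬(x3 → x1) = ¬True = False
¬(x3 → x1) → x3 = False → True = True
(¬(x3 → x1) → x3) ∨ x6 = True ∨ True = True
(x3 ∧ x4) → ((¬(x3 → x1) → x3) ∨ x6) = True → True = True
x3 → ((x3 ∧ x4) → ((¬(x3 → x1) → x3) ∨ x6)) = True → True = True
(x3 → ((x3 ∧ x4) → ((¬(x3 → x1) → x3) ∨ x6))) → x3 = True → True = True
¬((x3 → ((x3 ∧ x4) → ((¬(x3 → x1) → x3) ∨ x6))) → x3) = ¬True = False
x3 → x4 = True → True = True
x3 → x4 = True → True = True
(x3 → x4) ∨ x3 = True ∨ True = True
((x3 → x4) ∨ x3) → x4 = True → True = True
(((x3 → x4) ∨ x3) → x4) ∧ x6 = True ∧ True = True
(x3 → x4) ∨ ((((x3 → x4) ∨ x3) → x4) ∧ x6) = True ∨ True = True
¬((x3 → x4) ∨ ((((x3 → x4) ∨ x3) → x4) ∧ x6)) = ¬True = False
¬((x3 → ((x3 ∧ x4) → ((¬(x3 → x1) → x3) ∨ x6))) → x3) → ¬((x3 → x4) ∨ ((((x3 → x4) ∨ x3) → x4) ∧ x6)) = False → False = True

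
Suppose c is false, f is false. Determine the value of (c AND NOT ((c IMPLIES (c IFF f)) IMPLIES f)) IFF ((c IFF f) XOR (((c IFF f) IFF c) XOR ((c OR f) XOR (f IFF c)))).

T

c IFF f = F IFF F = T
c IMPLIES (c IFF f) = F IMPLIES T = T
(c IMPLIES (c IFF f)) IMPLIES f = T IMPLIES F = F
NOT ((c IMPLIES (c IFF f)) IMPLIES f) = NOT F = T
c AND NOT ((c IMPLIES (c IFF f)) IMPLIES f) = F AND T = F
c IFF f = F IFF F = T
c IFF f = F IFF F = T
(c IFF f) IFF c = T IFF F = F
c OR f = F OR F = F
f IFF c = F IFF F = T
(c OR f) XOR (f IFF c) = F XOR T = T
((c IFF f) IFF c) XOR ((c OR f) XOR (f IFF c)) = F XOR T = T
(c IFF f) XOR (((c IFF f) IFF c) XOR ((c OR f) XOR (f IFF c))) = T XOR T = F
(c AND NOT ((c IMPLIES (c IFF f)) IMPLIES f)) IFF ((c IFF f) XOR (((c IFF f) IFF c) XOR ((c OR f) XOR (f IFF c)))) = F IFF F = T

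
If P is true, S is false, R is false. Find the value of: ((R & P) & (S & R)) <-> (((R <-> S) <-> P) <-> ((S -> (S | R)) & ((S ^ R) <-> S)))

R & P = False & True = False
S & R = False & False = False
(R & P) & (S & R) = False & False = False
R <-> S = False <-> False = True
(R <-> S) <-> P = True <-> True = True
S | R = False | False = False
S -> (S | R) = False -> False = True
S ^ R = False ^ False = False
(S ^ R) <-> S = False <-> False = True
(S -> (S | R)) & ((S ^ R) <-> S) = True & True = True
((R <-> S) <-> P) <-> ((S -> (S | R)) & ((S ^ R) <-> S)) = True <-> True = True
((R & P) & (S & R)) <-> (((R <-> S) <-> P) <-> ((S -> (S | R)) & ((S ^ R) <-> S))) = False <-> True = False

False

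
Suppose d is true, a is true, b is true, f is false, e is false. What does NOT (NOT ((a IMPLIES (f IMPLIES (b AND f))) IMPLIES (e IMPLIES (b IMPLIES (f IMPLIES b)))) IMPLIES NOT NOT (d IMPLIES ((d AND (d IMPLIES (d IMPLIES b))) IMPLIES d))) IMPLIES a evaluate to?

true

Substituting d=true, a=true, b=true, f=false, e=false:
b AND f = true AND false = false
f IMPLIES (b AND f) = false IMPLIES false = true
a IMPLIES (f IMPLIES (b AND f)) = true IMPLIES true = true
f IMPLIES b = false IMPLIES true = true
b IMPLIES (f IMPLIES b) = true IMPLIES true = true
e IMPLIES (b IMPLIES (f IMPLIES b)) = false IMPLIES true = true
(a IMPLIES (f IMPLIES (b AND f))) IMPLIES (e IMPLIES (b IMPLIES (f IMPLIES b))) = true IMPLIES true = true
NOT ((a IMPLIES (f IMPLIES (b AND f))) IMPLIES (e IMPLIES (b IMPLIES (f IMPLIES b)))) = NOT true = false
d IMPLIES b = true IMPLIES true = true
d IMPLIES (d IMPLIES b) = true IMPLIES true = true
d AND (d IMPLIES (d IMPLIES b)) = true AND true = true
(d AND (d IMPLIES (d IMPLIES b))) IMPLIES d = true IMPLIES true = true
d IMPLIES ((d AND (d IMPLIES (d IMPLIES b))) IMPLIES d) = true IMPLIES true = true
NOT (d IMPLIES ((d AND (d IMPLIES (d IMPLIES b))) IMPLIES d)) = NOT true = false
NOT NOT (d IMPLIES ((d AND (d IMPLIES (d IMPLIES b))) IMPLIES d)) = NOT false = true
NOT ((a IMPLIES (f IMPLIES (b AND f))) IMPLIES (e IMPLIES (b IMPLIES (f IMPLIES b)))) IMPLIES NOT NOT (d IMPLIES ((d AND (d IMPLIES (d IMPLIES b))) IMPLIES d)) = false IMPLIES true = true
NOT (NOT ((a IMPLIES (f IMPLIES (b AND f))) IMPLIES (e IMPLIES (b IMPLIES (f IMPLIES b)))) IMPLIES NOT NOT (d IMPLIES ((d AND (d IMPLIES (d IMPLIES b))) IMPLIES d))) = NOT true = false
NOT (NOT ((a IMPLIES (f IMPLIES (b AND f))) IMPLIES (e IMPLIES (b IMPLIES (f IMPLIES b)))) IMPLIES NOT NOT (d IMPLIES ((d AND (d IMPLIES (d IMPLIES b))) IMPLIES d))) IMPLIES a = false IMPLIES true = true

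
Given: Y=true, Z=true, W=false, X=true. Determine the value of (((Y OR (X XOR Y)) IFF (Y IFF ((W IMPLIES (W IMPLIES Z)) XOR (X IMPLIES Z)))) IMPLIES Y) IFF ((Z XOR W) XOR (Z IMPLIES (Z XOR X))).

Substituting Y=true, Z=true, W=false, X=true:
X XOR Y = true XOR true = false
Y OR (X XOR Y) = true OR false = true
W IMPLIES Z = false IMPLIES true = true
W IMPLIES (W IMPLIES Z) = false IMPLIES true = true
X IMPLIES Z = true IMPLIES true = true
(W IMPLIES (W IMPLIES Z)) XOR (X IMPLIES Z) = true XOR true = false
Y IFF ((W IMPLIES (W IMPLIES Z)) XOR (X IMPLIES Z)) = true IFF false = false
(Y OR (X XOR Y)) IFF (Y IFF ((W IMPLIES (W IMPLIES Z)) XOR (X IMPLIES Z))) = true IFF false = false
((Y OR (X XOR Y)) IFF (Y IFF ((W IMPLIES (W IMPLIES Z)) XOR (X IMPLIES Z)))) IMPLIES Y = false IMPLIES true = true
Z XOR W = true XOR false = true
Z XOR X = true XOR true = false
Z IMPLIES (Z XOR X) = true IMPLIES false = false
(Z XOR W) XOR (Z IMPLIES (Z XOR X)) = true XOR false = true
(((Y OR (X XOR Y)) IFF (Y IFF ((W IMPLIES (W IMPLIES Z)) XOR (X IMPLIES Z)))) IMPLIES Y) IFF ((Z XOR W) XOR (Z IMPLIES (Z XOR X))) = true IFF true = true

true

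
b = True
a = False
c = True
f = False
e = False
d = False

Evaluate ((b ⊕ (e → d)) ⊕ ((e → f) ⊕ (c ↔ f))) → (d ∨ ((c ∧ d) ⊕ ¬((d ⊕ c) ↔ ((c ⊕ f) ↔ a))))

e → d = False → False = True
b ⊕ (e → d) = True ⊕ True = False
e → f = False → False = True
c ↔ f = True ↔ False = False
(e → f) ⊕ (c ↔ f) = True ⊕ False = True
(b ⊕ (e → d)) ⊕ ((e → f) ⊕ (c ↔ f)) = False ⊕ True = True
c ∧ d = True ∧ False = False
d ⊕ c = False ⊕ True = True
c ⊕ f = True ⊕ False = True
(c ⊕ f) ↔ a = True ↔ False = False
(d ⊕ c) ↔ ((c ⊕ f) ↔ a) = True ↔ False = False
¬((d ⊕ c) ↔ ((c ⊕ f) ↔ a)) = ¬False = True
(c ∧ d) ⊕ ¬((d ⊕ c) ↔ ((c ⊕ f) ↔ a)) = False ⊕ True = True
d ∨ ((c ∧ d) ⊕ ¬((d ⊕ c) ↔ ((c ⊕ f) ↔ a))) = False ∨ True = True
((b ⊕ (e → d)) ⊕ ((e → f) ⊕ (c ↔ f))) → (d ∨ ((c ∧ d) ⊕ ¬((d ⊕ c) ↔ ((c ⊕ f) ↔ a)))) = True → True = True

True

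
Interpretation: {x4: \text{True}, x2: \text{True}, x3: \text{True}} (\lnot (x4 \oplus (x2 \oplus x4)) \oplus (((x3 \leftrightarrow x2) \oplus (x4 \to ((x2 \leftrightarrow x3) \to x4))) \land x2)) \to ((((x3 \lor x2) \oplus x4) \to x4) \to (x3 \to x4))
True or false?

x2 \oplus x4 = \text{True} \oplus \text{True} = \text{False}
x4 \oplus (x2 \oplus x4) = \text{True} \oplus \text{False} = \text{True}
\lnot (x4 \oplus (x2 \oplus x4)) = \lnot \text{True} = \text{False}
x3 \leftrightarrow x2 = \text{True} \leftrightarrow \text{True} = \text{True}
x2 \leftrightarrow x3 = \text{True} \leftrightarrow \text{True} = \text{True}
(x2 \leftrightarrow x3) \to x4 = \text{True} \to \text{True} = \text{True}
x4 \to ((x2 \leftrightarrow x3) \to x4) = \text{True} \to \text{True} = \text{True}
(x3 \leftrightarrow x2) \oplus (x4 \to ((x2 \leftrightarrow x3) \to x4)) = \text{True} \oplus \text{True} = \text{False}
((x3 \leftrightarrow x2) \oplus (x4 \to ((x2 \leftrightarrow x3) \to x4))) \land x2 = \text{False} \land \text{True} = \text{False}
\lnot (x4 \oplus (x2 \oplus x4)) \oplus (((x3 \leftrightarrow x2) \oplus (x4 \to ((x2 \leftrightarrow x3) \to x4))) \land x2) = \text{False} \oplus \text{False} = \text{False}
x3 \lor x2 = \text{True} \lor \text{True} = \text{True}
(x3 \lor x2) \oplus x4 = \text{True} \oplus \text{True} = \text{False}
((x3 \lor x2) \oplus x4) \to x4 = \text{False} \to \text{True} = \text{True}
x3 \to x4 = \text{True} \to \text{True} = \text{True}
(((x3 \lor x2) \oplus x4) \to x4) \to (x3 \to x4) = \text{True} \to \text{True} = \text{True}
(\lnot (x4 \oplus (x2 \oplus x4)) \oplus (((x3 \leftrightarrow x2) \oplus (x4 \to ((x2 \leftrightarrow x3) \to x4))) \land x2)) \to ((((x3 \lor x2) \oplus x4) \to x4) \to (x3 \to x4)) = \text{False} \to \text{True} = \text{True}

\text{True}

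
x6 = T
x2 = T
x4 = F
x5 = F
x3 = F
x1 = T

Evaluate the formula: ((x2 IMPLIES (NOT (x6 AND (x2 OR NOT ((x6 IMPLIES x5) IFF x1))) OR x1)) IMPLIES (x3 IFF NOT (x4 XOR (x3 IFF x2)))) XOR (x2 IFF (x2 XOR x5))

x6 IMPLIES x5 = T IMPLIES F = F
(x6 IMPLIES x5) IFF x1 = F IFF T = F
NOT ((x6 IMPLIES x5) IFF x1) = NOT F = T
x2 OR NOT ((x6 IMPLIES x5) IFF x1) = T OR T = T
x6 AND (x2 OR NOT ((x6 IMPLIES x5) IFF x1)) = T AND T = T
NOT (x6 AND (x2 OR NOT ((x6 IMPLIES x5) IFF x1))) = NOT T = F
NOT (x6 AND (x2 OR NOT ((x6 IMPLIES x5) IFF x1))) OR x1 = F OR T = T
x2 IMPLIES (NOT (x6 AND (x2 OR NOT ((x6 IMPLIES x5) IFF x1))) OR x1) = T IMPLIES T = T
x3 IFF x2 = F IFF T = F
x4 XOR (x3 IFF x2) = F XOR F = F
NOT (x4 XOR (x3 IFF x2)) = NOT F = T
x3 IFF NOT (x4 XOR (x3 IFF x2)) = F IFF T = F
(x2 IMPLIES (NOT (x6 AND (x2 OR NOT ((x6 IMPLIES x5) IFF x1))) OR x1)) IMPLIES (x3 IFF NOT (x4 XOR (x3 IFF x2))) = T IMPLIES F = F
x2 XOR x5 = T XOR F = T
x2 IFF (x2 XOR x5) = T IFF T = T
((x2 IMPLIES (NOT (x6 AND (x2 OR NOT ((x6 IMPLIES x5) IFF x1))) OR x1)) IMPLIES (x3 IFF NOT (x4 XOR (x3 IFF x2)))) XOR (x2 IFF (x2 XOR x5)) = F XOR T = T

T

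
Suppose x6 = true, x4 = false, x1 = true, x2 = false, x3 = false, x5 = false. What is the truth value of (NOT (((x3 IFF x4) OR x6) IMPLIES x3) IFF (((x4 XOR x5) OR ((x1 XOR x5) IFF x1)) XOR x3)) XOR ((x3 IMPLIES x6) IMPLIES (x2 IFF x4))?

Substituting x6=true, x4=false, x1=true, x2=false, x3=false, x5=false:
x3 IFF x4 = false IFF false = true
(x3 IFF x4) OR x6 = true OR true = true
((x3 IFF x4) OR x6) IMPLIES x3 = true IMPLIES false = false
NOT (((x3 IFF x4) OR x6) IMPLIES x3) = NOT false = true
x4 XOR x5 = false XOR false = false
x1 XOR x5 = true XOR false = true
(x1 XOR x5) IFF x1 = true IFF true = true
(x4 XOR x5) OR ((x1 XOR x5) IFF x1) = false OR true = true
((x4 XOR x5) OR ((x1 XOR x5) IFF x1)) XOR x3 = true XOR false = true
NOT (((x3 IFF x4) OR x6) IMPLIES x3) IFF (((x4 XOR x5) OR ((x1 XOR x5) IFF x1)) XOR x3) = true IFF true = true
x3 IMPLIES x6 = false IMPLIES true = true
x2 IFF x4 = false IFF false = true
(x3 IMPLIES x6) IMPLIES (x2 IFF x4) = true IMPLIES true = true
(NOT (((x3 IFF x4) OR x6) IMPLIES x3) IFF (((x4 XOR x5) OR ((x1 XOR x5) IFF x1)) XOR x3)) XOR ((x3 IMPLIES x6) IMPLIES (x2 IFF x4)) = true XOR true = false

false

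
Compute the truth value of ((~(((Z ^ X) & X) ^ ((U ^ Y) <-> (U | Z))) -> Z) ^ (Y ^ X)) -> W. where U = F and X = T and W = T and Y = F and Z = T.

Z ^ X = T ^ T = F
(Z ^ X) & X = F & T = F
U ^ Y = F ^ F = F
U | Z = F | T = T
(U ^ Y) <-> (U | Z) = F <-> T = F
((Z ^ X) & X) ^ ((U ^ Y) <-> (U | Z)) = F ^ F = F
~(((Z ^ X) & X) ^ ((U ^ Y) <-> (U | Z))) = ~F = T
~(((Z ^ X) & X) ^ ((U ^ Y) <-> (U | Z))) -> Z = T -> T = T
Y ^ X = F ^ T = T
(~(((Z ^ X) & X) ^ ((U ^ Y) <-> (U | Z))) -> Z) ^ (Y ^ X) = T ^ T = F
((~(((Z ^ X) & X) ^ ((U ^ Y) <-> (U | Z))) -> Z) ^ (Y ^ X)) -> W = F -> T = T

T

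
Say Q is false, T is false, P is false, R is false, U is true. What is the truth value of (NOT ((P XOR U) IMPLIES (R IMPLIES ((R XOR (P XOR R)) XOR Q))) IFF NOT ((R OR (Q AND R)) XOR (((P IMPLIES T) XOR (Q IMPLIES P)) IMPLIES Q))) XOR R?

P XOR U = False XOR True = True
P XOR R = False XOR False = False
R XOR (P XOR R) = False XOR False = False
(R XOR (P XOR R)) XOR Q = False XOR False = False
R IMPLIES ((R XOR (P XOR R)) XOR Q) = False IMPLIES False = True
(P XOR U) IMPLIES (R IMPLIES ((R XOR (P XOR R)) XOR Q)) = True IMPLIES True = True
NOT ((P XOR U) IMPLIES (R IMPLIES ((R XOR (P XOR R)) XOR Q))) = NOT True = False
Q AND R = False AND False = False
R OR (Q AND R) = False OR False = False
P IMPLIES T = False IMPLIES False = True
Q IMPLIES P = False IMPLIES False = True
(P IMPLIES T) XOR (Q IMPLIES P) = True XOR True = False
((P IMPLIES T) XOR (Q IMPLIES P)) IMPLIES Q = False IMPLIES False = True
(R OR (Q AND R)) XOR (((P IMPLIES T) XOR (Q IMPLIES P)) IMPLIES Q) = False XOR True = True
NOT ((R OR (Q AND R)) XOR (((P IMPLIES T) XOR (Q IMPLIES P)) IMPLIES Q)) = NOT True = False
NOT ((P XOR U) IMPLIES (R IMPLIES ((R XOR (P XOR R)) XOR Q))) IFF NOT ((R OR (Q AND R)) XOR (((P IMPLIES T) XOR (Q IMPLIES P)) IMPLIES Q)) = False IFF False = True
(NOT ((P XOR U) IMPLIES (R IMPLIES ((R XOR (P XOR R)) XOR Q))) IFF NOT ((R OR (Q AND R)) XOR (((P IMPLIES T) XOR (Q IMPLIES P)) IMPLIES Q))) XOR R = True XOR False = True

True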